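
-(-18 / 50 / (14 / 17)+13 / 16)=-1051 / 2800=-0.38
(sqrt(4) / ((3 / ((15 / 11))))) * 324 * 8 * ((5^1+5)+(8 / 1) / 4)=311040 / 11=28276.36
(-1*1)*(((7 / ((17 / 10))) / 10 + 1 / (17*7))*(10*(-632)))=316000 / 119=2655.46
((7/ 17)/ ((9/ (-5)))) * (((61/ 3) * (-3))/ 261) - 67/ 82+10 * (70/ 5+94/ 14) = 4730530613/ 22921542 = 206.38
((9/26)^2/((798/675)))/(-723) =-6075/43335656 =-0.00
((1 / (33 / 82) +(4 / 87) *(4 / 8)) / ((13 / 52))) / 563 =3200 / 179597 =0.02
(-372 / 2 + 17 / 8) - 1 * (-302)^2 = -731103 / 8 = -91387.88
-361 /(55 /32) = -11552 /55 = -210.04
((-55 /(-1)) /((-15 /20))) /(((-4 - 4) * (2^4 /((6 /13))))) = 0.26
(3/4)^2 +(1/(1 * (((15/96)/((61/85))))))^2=62590489/2890000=21.66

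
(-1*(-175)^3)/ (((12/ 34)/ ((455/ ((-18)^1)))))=-41454765625/ 108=-383840422.45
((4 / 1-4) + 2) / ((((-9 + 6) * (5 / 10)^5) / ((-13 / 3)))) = 832 / 9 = 92.44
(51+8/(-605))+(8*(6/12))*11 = 57467/605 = 94.99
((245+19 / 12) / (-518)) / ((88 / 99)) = -8877 / 16576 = -0.54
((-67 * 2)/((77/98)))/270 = -938/1485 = -0.63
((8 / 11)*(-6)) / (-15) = 16 / 55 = 0.29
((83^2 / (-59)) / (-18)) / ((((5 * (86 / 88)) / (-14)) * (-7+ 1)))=1060906 / 342495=3.10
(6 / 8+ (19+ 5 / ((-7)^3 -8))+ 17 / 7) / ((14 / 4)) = 217831 / 34398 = 6.33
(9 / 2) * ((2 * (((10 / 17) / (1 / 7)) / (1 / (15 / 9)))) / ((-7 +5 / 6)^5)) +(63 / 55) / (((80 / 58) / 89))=191666139921207 / 2593463991800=73.90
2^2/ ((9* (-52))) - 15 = -1756/ 117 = -15.01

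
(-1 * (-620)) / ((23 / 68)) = 42160 / 23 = 1833.04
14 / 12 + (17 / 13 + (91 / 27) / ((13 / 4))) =3.51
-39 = -39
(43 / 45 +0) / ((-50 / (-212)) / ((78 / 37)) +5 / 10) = 118508 / 75885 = 1.56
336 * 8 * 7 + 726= 19542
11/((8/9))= 99/8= 12.38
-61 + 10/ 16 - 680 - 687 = -11419/ 8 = -1427.38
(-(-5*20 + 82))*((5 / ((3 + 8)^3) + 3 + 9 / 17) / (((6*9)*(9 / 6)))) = 159890 / 203643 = 0.79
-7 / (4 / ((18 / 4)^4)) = -45927 / 64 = -717.61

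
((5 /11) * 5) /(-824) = -25 /9064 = -0.00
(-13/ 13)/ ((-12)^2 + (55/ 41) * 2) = -41/ 6014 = -0.01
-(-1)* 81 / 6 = 27 / 2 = 13.50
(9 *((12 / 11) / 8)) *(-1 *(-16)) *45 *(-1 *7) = -68040 / 11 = -6185.45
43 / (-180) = -43 / 180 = -0.24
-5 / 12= -0.42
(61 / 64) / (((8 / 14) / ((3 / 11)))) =1281 / 2816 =0.45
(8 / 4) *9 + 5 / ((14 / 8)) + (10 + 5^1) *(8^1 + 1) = 1091 / 7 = 155.86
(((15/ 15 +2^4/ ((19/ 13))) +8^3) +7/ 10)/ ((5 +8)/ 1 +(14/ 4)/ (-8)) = 797464/ 19095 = 41.76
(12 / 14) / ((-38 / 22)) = -66 / 133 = -0.50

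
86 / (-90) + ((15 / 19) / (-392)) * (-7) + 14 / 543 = -0.92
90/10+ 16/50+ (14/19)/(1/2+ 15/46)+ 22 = 290713/9025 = 32.21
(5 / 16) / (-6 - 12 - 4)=-0.01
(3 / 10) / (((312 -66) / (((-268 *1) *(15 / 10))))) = -201 / 410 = -0.49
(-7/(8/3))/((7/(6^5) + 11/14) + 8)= -142884/478273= -0.30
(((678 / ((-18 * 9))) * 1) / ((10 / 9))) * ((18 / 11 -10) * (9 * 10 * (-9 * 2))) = -561384 / 11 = -51034.91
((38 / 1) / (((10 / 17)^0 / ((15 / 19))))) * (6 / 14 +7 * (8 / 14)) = 930 / 7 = 132.86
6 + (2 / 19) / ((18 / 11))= 1037 / 171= 6.06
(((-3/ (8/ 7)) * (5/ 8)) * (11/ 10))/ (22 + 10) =-231/ 4096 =-0.06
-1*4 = -4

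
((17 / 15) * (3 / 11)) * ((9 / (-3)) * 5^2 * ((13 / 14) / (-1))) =3315 / 154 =21.53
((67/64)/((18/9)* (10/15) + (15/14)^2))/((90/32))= 3283/21885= 0.15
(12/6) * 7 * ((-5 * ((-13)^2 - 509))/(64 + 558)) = 11900/311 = 38.26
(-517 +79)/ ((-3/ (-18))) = -2628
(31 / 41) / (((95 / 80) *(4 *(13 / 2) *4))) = 62 / 10127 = 0.01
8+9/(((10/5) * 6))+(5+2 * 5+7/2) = 109/4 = 27.25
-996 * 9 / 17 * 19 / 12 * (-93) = 1319949 / 17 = 77644.06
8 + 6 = 14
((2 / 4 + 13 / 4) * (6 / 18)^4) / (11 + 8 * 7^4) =5 / 2075652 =0.00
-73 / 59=-1.24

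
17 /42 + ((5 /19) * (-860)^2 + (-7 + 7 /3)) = 155312599 /798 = 194627.32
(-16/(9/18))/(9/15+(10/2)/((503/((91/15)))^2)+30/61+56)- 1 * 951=-18865313195727/19825658297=-951.56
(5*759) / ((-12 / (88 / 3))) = -27830 / 3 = -9276.67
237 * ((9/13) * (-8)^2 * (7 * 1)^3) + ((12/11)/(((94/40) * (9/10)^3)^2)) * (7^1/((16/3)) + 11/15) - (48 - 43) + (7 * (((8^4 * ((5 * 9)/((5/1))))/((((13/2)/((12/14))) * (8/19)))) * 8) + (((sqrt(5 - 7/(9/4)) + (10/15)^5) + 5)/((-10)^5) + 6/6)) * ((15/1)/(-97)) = sqrt(17)/1940000 + 904417126862831420789/258269697180000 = 3501832.14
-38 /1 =-38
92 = 92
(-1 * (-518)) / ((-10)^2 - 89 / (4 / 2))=28 / 3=9.33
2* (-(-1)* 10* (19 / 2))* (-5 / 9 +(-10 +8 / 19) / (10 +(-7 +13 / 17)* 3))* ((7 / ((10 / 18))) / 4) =48251 / 148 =326.02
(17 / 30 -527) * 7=-110551 / 30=-3685.03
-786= -786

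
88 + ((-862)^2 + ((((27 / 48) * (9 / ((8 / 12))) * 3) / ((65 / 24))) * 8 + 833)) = 48362099 / 65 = 744032.29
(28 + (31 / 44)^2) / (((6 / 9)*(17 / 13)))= 32.69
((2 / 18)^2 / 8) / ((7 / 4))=1 / 1134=0.00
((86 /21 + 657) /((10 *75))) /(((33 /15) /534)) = 213.95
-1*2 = -2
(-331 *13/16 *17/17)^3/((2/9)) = -717061735143/8192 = -87531950.09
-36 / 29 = -1.24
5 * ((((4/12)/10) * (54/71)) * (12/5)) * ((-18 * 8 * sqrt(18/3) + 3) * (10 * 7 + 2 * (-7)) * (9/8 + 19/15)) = 216972/1775 - 10414656 * sqrt(6)/1775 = -14249.93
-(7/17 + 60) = -60.41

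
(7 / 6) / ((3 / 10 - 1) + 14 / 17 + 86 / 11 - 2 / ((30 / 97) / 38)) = -935 / 190573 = -0.00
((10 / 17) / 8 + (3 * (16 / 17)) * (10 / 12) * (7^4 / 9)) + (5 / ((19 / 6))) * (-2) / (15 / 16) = 7260727 / 11628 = 624.42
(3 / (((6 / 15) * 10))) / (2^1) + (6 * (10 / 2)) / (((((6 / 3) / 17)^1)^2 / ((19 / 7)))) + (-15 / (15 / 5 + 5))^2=2637423 / 448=5887.10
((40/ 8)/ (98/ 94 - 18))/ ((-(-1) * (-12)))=235/ 9564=0.02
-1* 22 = -22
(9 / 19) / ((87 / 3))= 9 / 551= 0.02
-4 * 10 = -40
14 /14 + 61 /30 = 91 /30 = 3.03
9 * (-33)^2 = 9801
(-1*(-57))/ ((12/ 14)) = 133/ 2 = 66.50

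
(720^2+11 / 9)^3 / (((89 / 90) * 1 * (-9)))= -1015606750082804941310 / 64881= -15653376952926202.45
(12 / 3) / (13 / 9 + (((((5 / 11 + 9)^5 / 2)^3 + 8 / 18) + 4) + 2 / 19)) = 0.00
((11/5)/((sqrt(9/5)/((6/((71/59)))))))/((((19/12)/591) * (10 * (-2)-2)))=-138.72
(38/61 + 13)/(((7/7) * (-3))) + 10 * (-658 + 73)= -357127/61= -5854.54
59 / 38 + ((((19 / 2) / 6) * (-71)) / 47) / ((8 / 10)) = -61603 / 42864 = -1.44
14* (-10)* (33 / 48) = -385 / 4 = -96.25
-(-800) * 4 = 3200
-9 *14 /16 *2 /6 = -21 /8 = -2.62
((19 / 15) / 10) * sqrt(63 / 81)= 0.11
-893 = -893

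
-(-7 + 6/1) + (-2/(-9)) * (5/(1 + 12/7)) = 241/171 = 1.41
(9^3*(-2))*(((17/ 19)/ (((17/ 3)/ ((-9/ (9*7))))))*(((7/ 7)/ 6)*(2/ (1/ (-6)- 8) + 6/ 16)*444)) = 4126869/ 13034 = 316.62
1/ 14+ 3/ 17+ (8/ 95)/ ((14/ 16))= 7781/ 22610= 0.34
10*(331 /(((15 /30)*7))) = 6620 /7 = 945.71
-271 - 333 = -604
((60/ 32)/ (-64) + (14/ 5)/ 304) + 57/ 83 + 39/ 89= 396981301/ 359303680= 1.10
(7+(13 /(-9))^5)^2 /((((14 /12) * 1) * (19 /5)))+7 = 1099747450777 /154580775111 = 7.11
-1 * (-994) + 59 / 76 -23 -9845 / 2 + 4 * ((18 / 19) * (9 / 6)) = -299823 / 76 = -3945.04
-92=-92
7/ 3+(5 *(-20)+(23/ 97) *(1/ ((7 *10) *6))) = -3978917/ 40740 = -97.67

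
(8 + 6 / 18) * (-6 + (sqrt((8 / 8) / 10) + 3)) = -25 + 5 * sqrt(10) / 6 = -22.36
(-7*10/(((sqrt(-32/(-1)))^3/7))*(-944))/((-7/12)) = -6195*sqrt(2)/2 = -4380.53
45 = 45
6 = 6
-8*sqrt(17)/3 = -10.99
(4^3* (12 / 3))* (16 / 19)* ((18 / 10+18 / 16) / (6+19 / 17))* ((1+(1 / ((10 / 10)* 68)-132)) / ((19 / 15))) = -9161.28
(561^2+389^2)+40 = 466082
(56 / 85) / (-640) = -7 / 6800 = -0.00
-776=-776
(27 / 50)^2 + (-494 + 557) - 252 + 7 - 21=-506771 / 2500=-202.71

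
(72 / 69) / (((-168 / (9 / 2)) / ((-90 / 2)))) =1.26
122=122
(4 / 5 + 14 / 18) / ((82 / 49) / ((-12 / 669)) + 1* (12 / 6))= -6958 / 402615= -0.02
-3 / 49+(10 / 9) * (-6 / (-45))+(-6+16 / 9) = -5471 / 1323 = -4.14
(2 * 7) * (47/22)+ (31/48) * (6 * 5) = 4337/88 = 49.28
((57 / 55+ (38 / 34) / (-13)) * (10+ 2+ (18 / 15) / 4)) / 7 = 710448 / 425425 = 1.67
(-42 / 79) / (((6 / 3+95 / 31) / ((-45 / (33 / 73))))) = 1425690 / 136433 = 10.45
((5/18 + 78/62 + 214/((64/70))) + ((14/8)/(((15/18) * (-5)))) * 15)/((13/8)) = 5117939/36270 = 141.11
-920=-920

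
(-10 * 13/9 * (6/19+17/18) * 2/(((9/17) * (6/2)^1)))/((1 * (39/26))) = -1905020/124659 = -15.28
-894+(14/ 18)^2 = -72365/ 81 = -893.40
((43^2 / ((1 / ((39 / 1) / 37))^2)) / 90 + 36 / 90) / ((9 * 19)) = 317957 / 2340990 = 0.14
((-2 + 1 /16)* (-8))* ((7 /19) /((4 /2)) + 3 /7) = 5053 /532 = 9.50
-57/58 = -0.98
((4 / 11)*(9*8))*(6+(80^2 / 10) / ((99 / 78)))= 1616448 / 121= 13359.07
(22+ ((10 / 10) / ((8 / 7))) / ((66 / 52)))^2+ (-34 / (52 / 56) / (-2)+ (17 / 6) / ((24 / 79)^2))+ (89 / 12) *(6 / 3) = 3145702541 / 5436288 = 578.65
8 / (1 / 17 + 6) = 136 / 103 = 1.32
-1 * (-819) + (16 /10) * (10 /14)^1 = 5741 /7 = 820.14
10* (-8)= -80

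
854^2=729316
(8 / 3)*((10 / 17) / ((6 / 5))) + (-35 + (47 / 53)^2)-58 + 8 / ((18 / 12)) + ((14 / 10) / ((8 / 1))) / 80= -117684479561 / 1375286400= -85.57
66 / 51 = 22 / 17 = 1.29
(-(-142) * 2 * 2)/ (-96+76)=-142/ 5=-28.40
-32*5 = -160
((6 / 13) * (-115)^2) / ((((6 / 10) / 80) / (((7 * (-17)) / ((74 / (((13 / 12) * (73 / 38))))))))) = -5744278750 / 2109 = -2723697.84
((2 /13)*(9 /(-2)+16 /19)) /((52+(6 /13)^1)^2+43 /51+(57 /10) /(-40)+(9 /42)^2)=-1806277200 /8836217288827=-0.00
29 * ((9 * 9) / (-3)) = -783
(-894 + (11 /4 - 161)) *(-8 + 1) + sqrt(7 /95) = sqrt(665) /95 + 29463 /4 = 7366.02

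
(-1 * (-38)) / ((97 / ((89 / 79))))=3382 / 7663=0.44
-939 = -939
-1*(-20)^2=-400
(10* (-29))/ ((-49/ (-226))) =-65540/ 49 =-1337.55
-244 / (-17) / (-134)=-122 / 1139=-0.11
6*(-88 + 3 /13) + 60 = -6066 /13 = -466.62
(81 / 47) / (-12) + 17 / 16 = 0.92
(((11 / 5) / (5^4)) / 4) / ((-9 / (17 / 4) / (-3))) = 0.00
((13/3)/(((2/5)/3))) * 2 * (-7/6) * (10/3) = -2275/9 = -252.78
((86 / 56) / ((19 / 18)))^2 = 149769 / 70756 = 2.12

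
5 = 5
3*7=21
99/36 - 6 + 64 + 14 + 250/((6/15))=2799/4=699.75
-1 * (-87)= 87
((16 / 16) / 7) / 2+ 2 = 29 / 14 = 2.07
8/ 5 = 1.60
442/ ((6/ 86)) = 19006/ 3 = 6335.33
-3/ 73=-0.04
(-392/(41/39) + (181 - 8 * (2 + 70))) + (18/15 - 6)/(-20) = -767.64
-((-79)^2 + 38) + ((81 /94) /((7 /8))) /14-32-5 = -14545586 /2303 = -6315.93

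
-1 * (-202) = 202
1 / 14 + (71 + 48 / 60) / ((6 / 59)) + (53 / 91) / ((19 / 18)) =706.66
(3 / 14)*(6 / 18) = 1 / 14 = 0.07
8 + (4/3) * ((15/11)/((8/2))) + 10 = 203/11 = 18.45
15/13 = 1.15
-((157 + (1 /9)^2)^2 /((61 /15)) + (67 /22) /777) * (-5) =23040949690915 /760153086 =30310.93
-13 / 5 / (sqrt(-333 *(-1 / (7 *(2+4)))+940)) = -13 *sqrt(185794) / 66355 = -0.08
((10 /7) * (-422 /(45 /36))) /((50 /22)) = -212.21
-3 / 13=-0.23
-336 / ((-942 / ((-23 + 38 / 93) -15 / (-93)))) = -116816 / 14601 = -8.00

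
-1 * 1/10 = -1/10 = -0.10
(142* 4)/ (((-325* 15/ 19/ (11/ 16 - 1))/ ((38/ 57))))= 1349/ 2925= 0.46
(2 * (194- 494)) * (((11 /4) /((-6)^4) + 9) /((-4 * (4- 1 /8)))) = 1166675 /3348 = 348.47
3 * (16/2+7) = 45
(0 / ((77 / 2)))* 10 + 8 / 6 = 4 / 3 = 1.33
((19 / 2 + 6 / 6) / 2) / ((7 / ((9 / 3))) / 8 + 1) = 126 / 31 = 4.06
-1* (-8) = 8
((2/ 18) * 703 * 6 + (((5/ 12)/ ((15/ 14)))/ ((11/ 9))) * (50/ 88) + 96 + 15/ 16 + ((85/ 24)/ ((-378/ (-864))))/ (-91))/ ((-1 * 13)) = -697634401/ 16032016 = -43.52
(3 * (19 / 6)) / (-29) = -19 / 58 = -0.33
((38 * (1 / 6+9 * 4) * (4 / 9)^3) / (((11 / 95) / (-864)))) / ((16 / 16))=-802170880 / 891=-900304.02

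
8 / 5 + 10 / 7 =106 / 35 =3.03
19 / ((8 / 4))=19 / 2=9.50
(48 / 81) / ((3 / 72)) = 128 / 9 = 14.22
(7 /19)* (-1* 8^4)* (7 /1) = -200704 /19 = -10563.37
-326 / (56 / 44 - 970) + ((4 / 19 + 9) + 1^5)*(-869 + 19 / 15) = -4484414369 / 506160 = -8859.68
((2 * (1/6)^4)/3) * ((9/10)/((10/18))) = 1/1200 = 0.00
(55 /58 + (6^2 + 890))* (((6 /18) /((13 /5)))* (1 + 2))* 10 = 3565.19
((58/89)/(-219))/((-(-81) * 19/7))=-406/29996649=-0.00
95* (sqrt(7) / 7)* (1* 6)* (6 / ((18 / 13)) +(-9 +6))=760* sqrt(7) / 7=287.25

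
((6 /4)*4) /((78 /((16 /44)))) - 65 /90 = -1787 /2574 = -0.69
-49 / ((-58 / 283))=13867 / 58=239.09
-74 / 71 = -1.04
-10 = -10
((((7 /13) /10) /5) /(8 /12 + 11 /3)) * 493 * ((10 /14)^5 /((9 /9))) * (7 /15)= 12325 /115934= 0.11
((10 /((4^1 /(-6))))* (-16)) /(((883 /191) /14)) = 726.80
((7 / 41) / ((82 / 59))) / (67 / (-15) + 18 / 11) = -68145 / 1570054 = -0.04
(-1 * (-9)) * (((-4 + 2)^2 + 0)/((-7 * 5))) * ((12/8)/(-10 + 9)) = 54/35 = 1.54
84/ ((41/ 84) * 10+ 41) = 3528/ 1927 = 1.83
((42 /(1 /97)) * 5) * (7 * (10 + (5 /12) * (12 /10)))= 1497195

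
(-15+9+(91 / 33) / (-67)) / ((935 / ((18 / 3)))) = -26714 / 689095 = -0.04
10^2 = 100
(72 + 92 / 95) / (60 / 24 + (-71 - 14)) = -13864 / 15675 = -0.88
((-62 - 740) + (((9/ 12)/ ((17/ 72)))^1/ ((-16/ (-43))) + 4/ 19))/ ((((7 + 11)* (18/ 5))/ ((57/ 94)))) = -3416275/ 460224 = -7.42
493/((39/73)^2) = 1727.28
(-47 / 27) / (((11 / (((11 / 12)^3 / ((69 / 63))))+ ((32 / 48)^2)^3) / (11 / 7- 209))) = 55738287 / 2428000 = 22.96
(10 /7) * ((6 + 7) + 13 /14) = 975 /49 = 19.90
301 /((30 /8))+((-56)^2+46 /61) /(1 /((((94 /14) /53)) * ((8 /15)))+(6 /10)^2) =287.17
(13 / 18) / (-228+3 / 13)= -169 / 53298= -0.00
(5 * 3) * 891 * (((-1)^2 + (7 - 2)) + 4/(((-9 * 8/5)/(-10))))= 117315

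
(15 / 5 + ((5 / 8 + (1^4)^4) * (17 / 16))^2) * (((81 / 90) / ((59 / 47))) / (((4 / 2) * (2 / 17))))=704667663 / 38666240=18.22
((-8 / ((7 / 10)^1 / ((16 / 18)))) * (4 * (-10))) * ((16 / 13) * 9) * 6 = 2457600 / 91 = 27006.59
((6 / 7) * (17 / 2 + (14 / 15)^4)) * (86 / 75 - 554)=-38870717048 / 8859375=-4387.52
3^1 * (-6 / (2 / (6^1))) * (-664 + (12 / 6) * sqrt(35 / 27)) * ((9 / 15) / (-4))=-26892 / 5 + 9 * sqrt(105) / 5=-5359.96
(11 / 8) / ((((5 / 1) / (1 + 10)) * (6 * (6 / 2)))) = 121 / 720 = 0.17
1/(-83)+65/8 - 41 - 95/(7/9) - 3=-734523/4648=-158.03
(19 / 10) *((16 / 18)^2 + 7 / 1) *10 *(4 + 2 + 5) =131879 / 81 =1628.14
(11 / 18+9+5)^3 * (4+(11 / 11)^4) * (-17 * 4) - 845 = -1061388.89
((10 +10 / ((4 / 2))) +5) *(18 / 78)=60 / 13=4.62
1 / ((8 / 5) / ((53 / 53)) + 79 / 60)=12 / 35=0.34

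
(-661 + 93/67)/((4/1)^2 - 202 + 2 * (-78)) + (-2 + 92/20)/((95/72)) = 1116833/286425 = 3.90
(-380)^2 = 144400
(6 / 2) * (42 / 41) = 126 / 41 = 3.07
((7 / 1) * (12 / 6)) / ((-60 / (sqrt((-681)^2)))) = -1589 / 10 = -158.90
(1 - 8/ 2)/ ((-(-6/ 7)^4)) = 2401/ 432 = 5.56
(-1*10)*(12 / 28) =-30 / 7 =-4.29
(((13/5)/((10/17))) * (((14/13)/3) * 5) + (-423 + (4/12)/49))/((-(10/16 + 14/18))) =7321656/24745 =295.88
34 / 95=0.36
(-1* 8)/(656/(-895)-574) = 3580/257193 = 0.01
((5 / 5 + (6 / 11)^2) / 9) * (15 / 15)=157 / 1089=0.14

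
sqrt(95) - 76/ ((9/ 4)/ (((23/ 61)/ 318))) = -3496/ 87291 + sqrt(95) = 9.71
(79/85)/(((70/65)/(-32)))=-16432/595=-27.62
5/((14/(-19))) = -95/14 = -6.79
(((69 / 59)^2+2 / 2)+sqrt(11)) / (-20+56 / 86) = -0.29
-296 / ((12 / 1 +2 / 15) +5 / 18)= -26640 / 1117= -23.85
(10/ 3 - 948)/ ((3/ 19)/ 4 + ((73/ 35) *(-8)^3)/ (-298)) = -1123227560/ 4307799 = -260.74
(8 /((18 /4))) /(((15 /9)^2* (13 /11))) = 176 /325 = 0.54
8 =8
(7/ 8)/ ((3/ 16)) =14/ 3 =4.67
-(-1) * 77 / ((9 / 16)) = 1232 / 9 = 136.89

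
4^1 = 4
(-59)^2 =3481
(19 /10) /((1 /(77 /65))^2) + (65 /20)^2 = 4471333 /338000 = 13.23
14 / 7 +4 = 6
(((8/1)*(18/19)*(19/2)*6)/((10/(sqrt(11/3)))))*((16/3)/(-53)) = -384*sqrt(33)/265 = -8.32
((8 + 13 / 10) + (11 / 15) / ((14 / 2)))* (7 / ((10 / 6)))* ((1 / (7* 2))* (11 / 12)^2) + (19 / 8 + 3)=31231 / 4032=7.75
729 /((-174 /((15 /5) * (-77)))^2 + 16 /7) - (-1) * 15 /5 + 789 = 17719713 /16916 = 1047.51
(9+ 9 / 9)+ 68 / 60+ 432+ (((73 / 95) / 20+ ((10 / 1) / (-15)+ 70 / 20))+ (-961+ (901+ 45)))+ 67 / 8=5008933 / 11400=439.38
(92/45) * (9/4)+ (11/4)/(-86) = 7857/1720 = 4.57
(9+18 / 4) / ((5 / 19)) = 513 / 10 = 51.30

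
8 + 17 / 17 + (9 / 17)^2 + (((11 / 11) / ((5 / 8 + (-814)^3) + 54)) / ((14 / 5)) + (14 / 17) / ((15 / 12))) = 86757317573782 / 8728890398445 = 9.94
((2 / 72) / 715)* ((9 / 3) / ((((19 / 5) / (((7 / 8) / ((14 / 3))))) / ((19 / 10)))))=1 / 91520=0.00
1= 1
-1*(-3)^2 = -9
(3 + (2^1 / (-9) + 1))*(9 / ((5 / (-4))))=-136 / 5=-27.20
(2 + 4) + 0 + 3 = 9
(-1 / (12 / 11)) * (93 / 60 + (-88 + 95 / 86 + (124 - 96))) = 180829 / 3440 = 52.57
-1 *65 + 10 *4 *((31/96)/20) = -3089/48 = -64.35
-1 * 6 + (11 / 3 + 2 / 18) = -20 / 9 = -2.22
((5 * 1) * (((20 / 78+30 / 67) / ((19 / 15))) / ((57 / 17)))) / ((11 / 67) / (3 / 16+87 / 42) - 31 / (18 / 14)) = -53958000 / 1564594577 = -0.03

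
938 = 938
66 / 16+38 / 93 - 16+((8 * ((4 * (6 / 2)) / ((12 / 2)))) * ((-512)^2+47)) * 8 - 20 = 24968949901 / 744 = 33560416.53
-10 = -10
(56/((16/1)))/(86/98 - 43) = -343/4128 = -0.08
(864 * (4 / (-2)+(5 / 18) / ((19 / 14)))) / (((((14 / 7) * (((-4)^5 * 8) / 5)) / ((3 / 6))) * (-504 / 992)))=-47585 / 102144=-0.47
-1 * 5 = -5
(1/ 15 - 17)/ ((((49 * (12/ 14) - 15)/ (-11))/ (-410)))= -229108/ 81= -2828.49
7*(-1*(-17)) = 119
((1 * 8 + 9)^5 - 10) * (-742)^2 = 781716643708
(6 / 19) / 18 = 0.02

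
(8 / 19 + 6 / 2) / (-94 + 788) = 65 / 13186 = 0.00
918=918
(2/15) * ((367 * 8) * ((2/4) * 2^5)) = 93952/15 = 6263.47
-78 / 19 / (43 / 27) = -2106 / 817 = -2.58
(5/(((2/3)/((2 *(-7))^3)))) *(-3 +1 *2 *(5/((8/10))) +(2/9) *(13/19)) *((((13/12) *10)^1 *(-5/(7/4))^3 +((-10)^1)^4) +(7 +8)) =-1939180171.64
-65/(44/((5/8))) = -325/352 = -0.92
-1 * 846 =-846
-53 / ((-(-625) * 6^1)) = -53 / 3750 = -0.01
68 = 68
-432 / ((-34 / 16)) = 3456 / 17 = 203.29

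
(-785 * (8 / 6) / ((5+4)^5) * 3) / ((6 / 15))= -7850 / 59049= -0.13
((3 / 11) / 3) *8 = 8 / 11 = 0.73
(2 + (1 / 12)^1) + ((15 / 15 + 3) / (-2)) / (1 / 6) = -119 / 12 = -9.92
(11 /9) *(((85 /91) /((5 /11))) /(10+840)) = 121 /40950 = 0.00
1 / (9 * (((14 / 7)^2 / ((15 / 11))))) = 5 / 132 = 0.04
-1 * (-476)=476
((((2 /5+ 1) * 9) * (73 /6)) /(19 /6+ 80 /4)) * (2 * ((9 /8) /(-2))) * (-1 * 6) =124173 /2780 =44.67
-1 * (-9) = 9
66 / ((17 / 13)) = 858 / 17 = 50.47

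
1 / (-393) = -1 / 393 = -0.00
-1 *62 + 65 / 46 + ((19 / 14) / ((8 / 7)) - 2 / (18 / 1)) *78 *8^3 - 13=5922005 / 138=42913.08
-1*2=-2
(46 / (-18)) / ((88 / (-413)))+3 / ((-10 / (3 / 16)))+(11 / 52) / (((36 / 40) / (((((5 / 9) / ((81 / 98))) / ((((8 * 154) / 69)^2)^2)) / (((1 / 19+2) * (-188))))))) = 1969636055079406297 / 164996563115704320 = 11.94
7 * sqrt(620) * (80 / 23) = 1120 * sqrt(155) / 23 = 606.26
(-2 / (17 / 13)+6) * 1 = 4.47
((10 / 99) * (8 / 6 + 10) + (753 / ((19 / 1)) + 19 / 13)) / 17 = 3098530 / 1247103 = 2.48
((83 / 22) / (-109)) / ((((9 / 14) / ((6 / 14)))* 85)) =-83 / 305745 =-0.00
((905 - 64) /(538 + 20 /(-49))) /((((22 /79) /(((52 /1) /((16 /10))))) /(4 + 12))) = 423216430 /144881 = 2921.13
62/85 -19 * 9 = -14473/85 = -170.27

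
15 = 15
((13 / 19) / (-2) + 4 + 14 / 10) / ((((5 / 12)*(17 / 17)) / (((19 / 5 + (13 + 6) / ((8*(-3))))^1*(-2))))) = -18259 / 250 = -73.04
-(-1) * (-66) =-66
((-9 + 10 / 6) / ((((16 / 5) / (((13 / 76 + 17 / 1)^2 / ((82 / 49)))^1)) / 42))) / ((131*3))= -10709188875 / 248183168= -43.15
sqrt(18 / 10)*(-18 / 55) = -54*sqrt(5) / 275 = -0.44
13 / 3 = 4.33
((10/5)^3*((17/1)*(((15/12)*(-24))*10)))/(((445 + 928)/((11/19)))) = -448800/26087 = -17.20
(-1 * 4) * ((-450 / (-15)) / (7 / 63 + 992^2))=-1080 / 8856577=-0.00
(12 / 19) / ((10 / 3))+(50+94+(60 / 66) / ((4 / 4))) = 151628 / 1045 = 145.10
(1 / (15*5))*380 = 76 / 15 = 5.07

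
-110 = -110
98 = 98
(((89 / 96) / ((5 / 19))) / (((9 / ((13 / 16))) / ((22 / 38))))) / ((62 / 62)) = 12727 / 69120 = 0.18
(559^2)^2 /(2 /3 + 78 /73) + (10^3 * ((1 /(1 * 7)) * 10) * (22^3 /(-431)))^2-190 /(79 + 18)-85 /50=19298427443556528232829 /335510372540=57519614959.91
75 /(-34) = -75 /34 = -2.21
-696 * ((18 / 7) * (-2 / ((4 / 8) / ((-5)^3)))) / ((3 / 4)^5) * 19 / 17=-4513792000 / 1071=-4214558.36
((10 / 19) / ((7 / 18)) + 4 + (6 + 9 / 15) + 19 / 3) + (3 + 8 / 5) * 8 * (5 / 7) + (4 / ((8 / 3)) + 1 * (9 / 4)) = 385613 / 7980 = 48.32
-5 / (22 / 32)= -80 / 11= -7.27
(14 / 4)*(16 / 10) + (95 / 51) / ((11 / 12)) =7136 / 935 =7.63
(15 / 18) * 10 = 25 / 3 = 8.33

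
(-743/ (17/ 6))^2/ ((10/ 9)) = 61890.61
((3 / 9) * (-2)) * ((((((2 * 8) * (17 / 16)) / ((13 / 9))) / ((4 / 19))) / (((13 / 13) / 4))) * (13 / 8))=-242.25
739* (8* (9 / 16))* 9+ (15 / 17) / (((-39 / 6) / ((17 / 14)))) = 29929.34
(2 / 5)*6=12 / 5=2.40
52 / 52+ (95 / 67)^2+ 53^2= 12623115 / 4489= 2812.01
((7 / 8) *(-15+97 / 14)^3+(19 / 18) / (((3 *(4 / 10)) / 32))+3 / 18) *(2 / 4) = -36560747 / 169344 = -215.90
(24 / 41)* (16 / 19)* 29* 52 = 579072 / 779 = 743.35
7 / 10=0.70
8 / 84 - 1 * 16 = -334 / 21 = -15.90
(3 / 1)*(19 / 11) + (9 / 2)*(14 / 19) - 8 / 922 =817900 / 96349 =8.49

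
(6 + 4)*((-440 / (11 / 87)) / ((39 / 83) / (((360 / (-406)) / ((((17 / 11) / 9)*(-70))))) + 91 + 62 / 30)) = -8578548000 / 24512069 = -349.97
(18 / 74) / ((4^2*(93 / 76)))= 0.01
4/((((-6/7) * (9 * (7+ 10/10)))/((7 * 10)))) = -245/54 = -4.54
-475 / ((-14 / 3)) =1425 / 14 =101.79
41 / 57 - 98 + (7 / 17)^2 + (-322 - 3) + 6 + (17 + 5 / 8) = -52514099 / 131784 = -398.49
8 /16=1 /2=0.50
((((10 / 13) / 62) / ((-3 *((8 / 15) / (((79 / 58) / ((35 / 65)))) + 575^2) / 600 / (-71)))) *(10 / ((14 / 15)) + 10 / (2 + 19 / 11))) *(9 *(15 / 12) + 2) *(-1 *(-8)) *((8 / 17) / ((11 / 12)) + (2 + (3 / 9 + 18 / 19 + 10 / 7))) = 4454125266390050000 / 1127027484145075051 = 3.95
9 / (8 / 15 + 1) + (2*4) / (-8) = 112 / 23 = 4.87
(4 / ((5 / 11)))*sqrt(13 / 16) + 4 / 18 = 2 / 9 + 11*sqrt(13) / 5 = 8.15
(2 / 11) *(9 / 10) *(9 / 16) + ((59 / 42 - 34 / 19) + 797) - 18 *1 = 273419719 / 351120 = 778.71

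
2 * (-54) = -108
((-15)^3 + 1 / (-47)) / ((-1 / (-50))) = -7931300 / 47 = -168751.06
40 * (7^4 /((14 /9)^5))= 295245 /28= 10544.46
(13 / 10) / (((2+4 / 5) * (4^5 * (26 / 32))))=1 / 1792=0.00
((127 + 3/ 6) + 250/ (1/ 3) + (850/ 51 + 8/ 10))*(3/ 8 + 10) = 2228467/ 240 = 9285.28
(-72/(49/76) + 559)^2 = 480442561/2401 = 200101.02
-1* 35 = -35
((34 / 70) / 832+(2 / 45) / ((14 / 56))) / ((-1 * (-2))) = 9349 / 104832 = 0.09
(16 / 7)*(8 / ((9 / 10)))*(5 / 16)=400 / 63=6.35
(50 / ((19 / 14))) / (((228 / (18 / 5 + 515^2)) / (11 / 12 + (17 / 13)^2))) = 77001785 / 684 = 112575.71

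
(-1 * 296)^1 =-296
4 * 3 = 12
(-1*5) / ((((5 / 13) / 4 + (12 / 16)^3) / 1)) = -4160 / 431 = -9.65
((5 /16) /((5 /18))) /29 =9 /232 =0.04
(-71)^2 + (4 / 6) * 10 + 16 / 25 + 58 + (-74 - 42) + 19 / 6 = 749021 / 150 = 4993.47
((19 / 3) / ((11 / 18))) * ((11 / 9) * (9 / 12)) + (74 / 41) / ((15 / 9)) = 4339 / 410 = 10.58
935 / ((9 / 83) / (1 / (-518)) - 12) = -77605 / 5658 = -13.72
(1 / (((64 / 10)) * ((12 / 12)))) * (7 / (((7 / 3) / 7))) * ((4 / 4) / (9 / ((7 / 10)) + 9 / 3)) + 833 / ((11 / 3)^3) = 26955439 / 1575904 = 17.10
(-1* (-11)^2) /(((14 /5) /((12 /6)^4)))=-4840 /7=-691.43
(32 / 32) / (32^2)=1 / 1024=0.00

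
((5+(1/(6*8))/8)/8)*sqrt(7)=1921*sqrt(7)/3072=1.65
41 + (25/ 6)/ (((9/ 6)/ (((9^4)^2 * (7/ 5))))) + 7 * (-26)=167403774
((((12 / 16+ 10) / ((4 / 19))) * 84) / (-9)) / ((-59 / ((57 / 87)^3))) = 2.27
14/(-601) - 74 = -44488/601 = -74.02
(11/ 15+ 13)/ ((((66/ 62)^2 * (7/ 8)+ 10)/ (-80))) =-25339648/ 253509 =-99.96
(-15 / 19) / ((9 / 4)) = -20 / 57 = -0.35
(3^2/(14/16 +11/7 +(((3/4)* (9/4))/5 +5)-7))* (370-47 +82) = 2041200/439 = 4649.66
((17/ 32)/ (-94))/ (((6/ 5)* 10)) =-17/ 36096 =-0.00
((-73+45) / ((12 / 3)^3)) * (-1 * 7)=49 / 16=3.06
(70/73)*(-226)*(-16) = 253120/73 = 3467.40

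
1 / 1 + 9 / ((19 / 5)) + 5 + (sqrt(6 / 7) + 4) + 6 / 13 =sqrt(42) / 7 + 3169 / 247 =13.76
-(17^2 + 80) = -369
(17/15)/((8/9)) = 51/40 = 1.28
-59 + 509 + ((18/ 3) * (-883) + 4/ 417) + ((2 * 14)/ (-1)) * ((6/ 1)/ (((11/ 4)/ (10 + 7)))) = -27001540/ 4587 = -5886.54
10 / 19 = 0.53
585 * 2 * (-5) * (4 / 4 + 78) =-462150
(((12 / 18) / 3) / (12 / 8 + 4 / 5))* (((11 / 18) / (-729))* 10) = -1100 / 1358127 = -0.00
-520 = -520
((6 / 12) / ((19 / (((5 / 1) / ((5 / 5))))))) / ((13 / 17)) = 85 / 494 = 0.17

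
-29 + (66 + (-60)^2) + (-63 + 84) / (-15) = 18178 / 5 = 3635.60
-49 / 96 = -0.51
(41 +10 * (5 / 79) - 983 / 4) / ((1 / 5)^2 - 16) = 1612525 / 126084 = 12.79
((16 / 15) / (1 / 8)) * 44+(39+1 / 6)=12439 / 30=414.63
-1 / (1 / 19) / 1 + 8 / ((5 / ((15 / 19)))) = -337 / 19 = -17.74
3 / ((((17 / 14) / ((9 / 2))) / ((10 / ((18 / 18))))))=1890 / 17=111.18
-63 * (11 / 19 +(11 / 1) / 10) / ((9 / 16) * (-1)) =17864 / 95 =188.04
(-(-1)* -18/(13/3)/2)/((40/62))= -837/260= -3.22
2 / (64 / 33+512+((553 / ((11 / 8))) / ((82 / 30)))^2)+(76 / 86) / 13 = 257307670517 / 3780113446720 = 0.07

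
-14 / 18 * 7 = -5.44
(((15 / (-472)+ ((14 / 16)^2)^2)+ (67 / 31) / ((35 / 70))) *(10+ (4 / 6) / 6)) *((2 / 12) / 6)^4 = 1108268525 / 37748953055232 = 0.00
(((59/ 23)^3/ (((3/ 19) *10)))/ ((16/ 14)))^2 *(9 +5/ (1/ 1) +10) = 746131459575649/ 355286133600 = 2100.09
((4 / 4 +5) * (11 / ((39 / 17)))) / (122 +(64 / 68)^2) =54043 / 230841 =0.23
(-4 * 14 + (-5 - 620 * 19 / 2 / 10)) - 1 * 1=-651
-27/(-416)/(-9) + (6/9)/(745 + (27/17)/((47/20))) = -4697387/743552160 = -0.01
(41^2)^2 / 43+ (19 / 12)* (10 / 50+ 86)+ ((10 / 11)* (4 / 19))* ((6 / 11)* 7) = 390599346713 / 5931420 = 65852.59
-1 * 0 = 0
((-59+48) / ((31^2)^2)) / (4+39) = -11 / 39711403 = -0.00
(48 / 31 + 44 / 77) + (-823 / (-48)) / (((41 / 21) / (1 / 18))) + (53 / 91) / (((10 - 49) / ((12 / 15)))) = 5620267973 / 2165173920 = 2.60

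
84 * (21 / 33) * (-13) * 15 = -114660 / 11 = -10423.64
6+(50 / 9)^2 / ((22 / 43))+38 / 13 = 802106 / 11583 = 69.25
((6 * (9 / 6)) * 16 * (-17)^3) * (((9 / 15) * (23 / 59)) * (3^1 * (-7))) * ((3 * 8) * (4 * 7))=688885295616 / 295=2335204391.92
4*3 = 12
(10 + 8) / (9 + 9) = 1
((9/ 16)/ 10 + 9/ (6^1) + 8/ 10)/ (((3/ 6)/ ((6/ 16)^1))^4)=30537/ 40960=0.75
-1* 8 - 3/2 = -19/2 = -9.50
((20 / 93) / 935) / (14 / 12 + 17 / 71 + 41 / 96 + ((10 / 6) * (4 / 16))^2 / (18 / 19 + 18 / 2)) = 5152896 / 41460810655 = 0.00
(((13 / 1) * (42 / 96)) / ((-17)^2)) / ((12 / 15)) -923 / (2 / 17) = -145109913 / 18496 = -7845.48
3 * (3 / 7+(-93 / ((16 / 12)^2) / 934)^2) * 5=10123100865 / 1563261952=6.48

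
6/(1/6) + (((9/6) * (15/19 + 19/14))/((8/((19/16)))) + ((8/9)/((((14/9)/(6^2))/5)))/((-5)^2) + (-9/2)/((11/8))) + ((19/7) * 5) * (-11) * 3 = -80925177/197120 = -410.54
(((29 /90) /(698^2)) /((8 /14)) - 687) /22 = -120495293077 /3858655680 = -31.23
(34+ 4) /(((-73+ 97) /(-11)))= -209 /12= -17.42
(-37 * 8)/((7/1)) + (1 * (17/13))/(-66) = -254087/6006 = -42.31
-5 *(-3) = 15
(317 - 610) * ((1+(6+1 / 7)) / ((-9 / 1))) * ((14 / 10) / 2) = 1465 / 9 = 162.78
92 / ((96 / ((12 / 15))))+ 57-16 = 41.77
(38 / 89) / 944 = 19 / 42008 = 0.00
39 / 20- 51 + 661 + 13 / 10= 2453 / 4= 613.25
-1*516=-516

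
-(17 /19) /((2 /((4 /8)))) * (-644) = 2737 /19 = 144.05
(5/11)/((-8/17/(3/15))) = -17/88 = -0.19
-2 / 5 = -0.40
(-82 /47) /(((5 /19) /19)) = -29602 /235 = -125.97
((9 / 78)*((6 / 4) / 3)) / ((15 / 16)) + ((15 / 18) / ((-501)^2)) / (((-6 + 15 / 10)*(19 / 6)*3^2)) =1545161506 / 25108885035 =0.06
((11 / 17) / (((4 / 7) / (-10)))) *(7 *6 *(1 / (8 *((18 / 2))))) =-2695 / 408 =-6.61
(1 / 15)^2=1 / 225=0.00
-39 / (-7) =39 / 7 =5.57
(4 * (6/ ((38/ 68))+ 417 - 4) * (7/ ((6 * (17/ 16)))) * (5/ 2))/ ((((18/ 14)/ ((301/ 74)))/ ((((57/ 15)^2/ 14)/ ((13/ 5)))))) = 1289222732/ 220779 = 5839.43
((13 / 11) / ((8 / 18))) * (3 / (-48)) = -117 / 704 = -0.17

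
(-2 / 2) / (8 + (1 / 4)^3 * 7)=-64 / 519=-0.12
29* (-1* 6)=-174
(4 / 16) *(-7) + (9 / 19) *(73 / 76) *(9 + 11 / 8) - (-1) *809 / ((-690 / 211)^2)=108102851107 / 1374976800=78.62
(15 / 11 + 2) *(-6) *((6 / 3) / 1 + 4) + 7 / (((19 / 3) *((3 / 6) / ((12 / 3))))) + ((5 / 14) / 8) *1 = -2626475 / 23408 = -112.20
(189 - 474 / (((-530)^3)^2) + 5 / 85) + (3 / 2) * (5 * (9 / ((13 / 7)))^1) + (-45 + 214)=965961645633795697623 / 2449161904754500000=394.40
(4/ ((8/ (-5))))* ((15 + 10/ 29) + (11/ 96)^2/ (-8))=-38.36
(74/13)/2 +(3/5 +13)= 1069/65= 16.45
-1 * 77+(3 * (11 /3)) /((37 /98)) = -1771 /37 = -47.86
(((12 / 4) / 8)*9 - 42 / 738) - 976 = -957119 / 984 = -972.68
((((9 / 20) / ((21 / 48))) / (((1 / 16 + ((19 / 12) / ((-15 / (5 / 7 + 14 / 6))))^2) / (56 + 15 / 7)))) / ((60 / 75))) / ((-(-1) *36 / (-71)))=-2106591300 / 2371681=-888.23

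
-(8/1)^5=-32768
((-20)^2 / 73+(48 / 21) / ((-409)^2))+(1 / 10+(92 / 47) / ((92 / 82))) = 294254017357 / 40175877770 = 7.32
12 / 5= 2.40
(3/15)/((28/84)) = 3/5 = 0.60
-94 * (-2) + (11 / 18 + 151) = 6113 / 18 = 339.61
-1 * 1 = -1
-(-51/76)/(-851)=-51/64676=-0.00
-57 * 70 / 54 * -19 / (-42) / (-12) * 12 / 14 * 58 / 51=52345 / 19278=2.72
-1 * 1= -1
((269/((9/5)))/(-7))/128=-1345/8064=-0.17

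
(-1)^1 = -1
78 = 78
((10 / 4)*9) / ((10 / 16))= 36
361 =361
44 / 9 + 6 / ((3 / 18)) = 368 / 9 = 40.89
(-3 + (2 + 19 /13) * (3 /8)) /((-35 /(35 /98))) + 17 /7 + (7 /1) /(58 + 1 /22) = 33403901 /13015184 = 2.57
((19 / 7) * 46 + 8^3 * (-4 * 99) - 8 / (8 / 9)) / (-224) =1418453 / 1568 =904.63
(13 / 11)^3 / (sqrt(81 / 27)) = 2197 *sqrt(3) / 3993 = 0.95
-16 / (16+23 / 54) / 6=-0.16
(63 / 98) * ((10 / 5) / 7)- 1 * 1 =-40 / 49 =-0.82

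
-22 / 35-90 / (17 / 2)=-6674 / 595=-11.22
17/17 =1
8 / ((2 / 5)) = 20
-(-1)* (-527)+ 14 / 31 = -16323 / 31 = -526.55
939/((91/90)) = 84510/91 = 928.68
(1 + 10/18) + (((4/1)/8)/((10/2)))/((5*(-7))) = 4891/3150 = 1.55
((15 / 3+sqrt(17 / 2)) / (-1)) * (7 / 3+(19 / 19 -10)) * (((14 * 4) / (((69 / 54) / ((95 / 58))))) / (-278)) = -798000 / 92713 -79800 * sqrt(34) / 92713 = -13.63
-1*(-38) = 38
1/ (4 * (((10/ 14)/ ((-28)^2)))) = 1372/ 5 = 274.40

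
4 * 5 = 20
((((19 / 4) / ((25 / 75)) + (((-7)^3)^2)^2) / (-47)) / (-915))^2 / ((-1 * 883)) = -3065299708400689597321 / 26128747393200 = -117315218.46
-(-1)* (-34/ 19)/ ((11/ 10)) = -340/ 209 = -1.63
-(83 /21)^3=-571787 /9261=-61.74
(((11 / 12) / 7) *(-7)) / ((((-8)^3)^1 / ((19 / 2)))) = 209 / 12288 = 0.02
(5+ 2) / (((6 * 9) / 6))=7 / 9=0.78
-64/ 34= -32/ 17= -1.88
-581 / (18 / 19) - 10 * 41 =-18419 / 18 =-1023.28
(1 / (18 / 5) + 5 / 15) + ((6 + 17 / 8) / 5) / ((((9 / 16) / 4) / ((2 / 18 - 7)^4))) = 3073550059 / 118098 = 26025.42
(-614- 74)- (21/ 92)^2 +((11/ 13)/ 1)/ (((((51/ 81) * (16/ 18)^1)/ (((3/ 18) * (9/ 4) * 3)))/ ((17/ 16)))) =-686.24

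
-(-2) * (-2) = -4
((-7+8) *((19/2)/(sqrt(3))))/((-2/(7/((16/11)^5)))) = -21419783 *sqrt(3)/12582912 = -2.95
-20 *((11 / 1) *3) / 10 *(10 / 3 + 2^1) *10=-3520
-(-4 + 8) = -4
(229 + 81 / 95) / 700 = 5459 / 16625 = 0.33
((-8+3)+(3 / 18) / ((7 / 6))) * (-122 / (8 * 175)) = 1037 / 2450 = 0.42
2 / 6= 1 / 3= 0.33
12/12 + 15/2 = 8.50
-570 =-570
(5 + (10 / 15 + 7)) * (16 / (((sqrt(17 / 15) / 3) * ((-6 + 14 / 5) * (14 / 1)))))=-12.75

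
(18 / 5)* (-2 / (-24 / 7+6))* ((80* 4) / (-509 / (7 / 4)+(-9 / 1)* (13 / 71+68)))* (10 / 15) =890624 / 1348617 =0.66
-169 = -169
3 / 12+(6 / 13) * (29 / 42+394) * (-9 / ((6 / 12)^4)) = -9548261 / 364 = -26231.49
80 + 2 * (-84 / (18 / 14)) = -152 / 3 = -50.67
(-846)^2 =715716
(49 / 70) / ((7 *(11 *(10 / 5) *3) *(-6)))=-1 / 3960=-0.00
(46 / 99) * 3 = 46 / 33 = 1.39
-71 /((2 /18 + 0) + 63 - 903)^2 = -5751 /57138481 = -0.00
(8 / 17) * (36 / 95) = 288 / 1615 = 0.18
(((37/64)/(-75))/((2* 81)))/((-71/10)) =37/5520960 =0.00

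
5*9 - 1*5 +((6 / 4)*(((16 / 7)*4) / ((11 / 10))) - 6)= 3578 / 77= 46.47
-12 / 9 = -4 / 3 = -1.33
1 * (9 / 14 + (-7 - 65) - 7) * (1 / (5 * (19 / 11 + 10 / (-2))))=12067 / 2520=4.79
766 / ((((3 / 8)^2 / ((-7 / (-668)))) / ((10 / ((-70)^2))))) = 0.12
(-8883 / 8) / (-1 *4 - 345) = 8883 / 2792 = 3.18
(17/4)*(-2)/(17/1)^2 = -1/34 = -0.03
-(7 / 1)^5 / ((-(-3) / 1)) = -16807 / 3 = -5602.33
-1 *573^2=-328329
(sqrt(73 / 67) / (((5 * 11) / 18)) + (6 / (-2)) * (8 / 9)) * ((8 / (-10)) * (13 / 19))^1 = 416 / 285 - 936 * sqrt(4891) / 350075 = 1.27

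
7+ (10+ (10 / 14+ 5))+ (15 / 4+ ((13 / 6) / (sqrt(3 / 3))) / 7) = 2249 / 84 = 26.77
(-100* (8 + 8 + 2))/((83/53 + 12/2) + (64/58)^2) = -204.93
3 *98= 294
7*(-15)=-105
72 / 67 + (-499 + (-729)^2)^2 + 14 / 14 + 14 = 18887260294465 / 67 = 281899407380.07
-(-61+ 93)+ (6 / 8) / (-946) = -121091 / 3784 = -32.00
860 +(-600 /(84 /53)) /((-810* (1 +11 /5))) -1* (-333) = 1193.15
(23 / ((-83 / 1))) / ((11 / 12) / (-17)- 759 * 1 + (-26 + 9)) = 4692 / 13140145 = 0.00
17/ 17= 1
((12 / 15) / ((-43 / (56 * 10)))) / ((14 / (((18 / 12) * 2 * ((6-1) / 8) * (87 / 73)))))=-5220 / 3139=-1.66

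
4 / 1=4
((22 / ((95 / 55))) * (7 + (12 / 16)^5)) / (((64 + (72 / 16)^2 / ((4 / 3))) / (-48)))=-2690193 / 48146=-55.88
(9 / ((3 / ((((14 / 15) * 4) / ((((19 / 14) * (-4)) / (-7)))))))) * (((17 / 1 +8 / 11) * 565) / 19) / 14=2159430 / 3971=543.80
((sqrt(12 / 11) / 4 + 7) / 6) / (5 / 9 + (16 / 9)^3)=243 *sqrt(33) / 198044 + 243 / 1286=0.20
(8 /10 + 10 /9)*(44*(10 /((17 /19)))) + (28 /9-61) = 134935 /153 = 881.93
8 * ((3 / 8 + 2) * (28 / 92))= 133 / 23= 5.78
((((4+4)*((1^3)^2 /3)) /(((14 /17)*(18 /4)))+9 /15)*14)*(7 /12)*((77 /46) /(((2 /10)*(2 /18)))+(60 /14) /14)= 14172155 /17388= 815.05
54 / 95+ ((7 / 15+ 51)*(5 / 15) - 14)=3184 / 855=3.72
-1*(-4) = 4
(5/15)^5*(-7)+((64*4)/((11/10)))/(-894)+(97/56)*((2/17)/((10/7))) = -39671171/270828360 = -0.15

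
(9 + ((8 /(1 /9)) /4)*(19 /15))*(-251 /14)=-39909 /70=-570.13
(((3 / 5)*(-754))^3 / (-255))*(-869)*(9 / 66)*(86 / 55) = -39316364129016 / 584375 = -67279339.69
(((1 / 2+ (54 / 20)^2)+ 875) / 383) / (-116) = -88279 / 4442800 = -0.02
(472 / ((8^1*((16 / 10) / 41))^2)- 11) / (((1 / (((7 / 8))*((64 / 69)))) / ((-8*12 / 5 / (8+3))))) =-17316901 / 2530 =-6844.62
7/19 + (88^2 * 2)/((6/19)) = 2795605/57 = 49045.70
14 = 14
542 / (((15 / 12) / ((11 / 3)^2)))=262328 / 45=5829.51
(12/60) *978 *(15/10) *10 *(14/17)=41076/17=2416.24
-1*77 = -77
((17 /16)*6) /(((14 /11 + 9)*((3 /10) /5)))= 10.34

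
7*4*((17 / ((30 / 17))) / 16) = 2023 / 120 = 16.86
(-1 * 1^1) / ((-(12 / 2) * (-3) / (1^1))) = -1 / 18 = -0.06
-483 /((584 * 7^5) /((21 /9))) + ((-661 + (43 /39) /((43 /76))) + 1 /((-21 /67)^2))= -15207297283 /23436504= -648.87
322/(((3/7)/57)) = 42826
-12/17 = -0.71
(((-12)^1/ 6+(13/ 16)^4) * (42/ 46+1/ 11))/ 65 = -566039/ 23429120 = -0.02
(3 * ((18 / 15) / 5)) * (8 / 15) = 48 / 125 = 0.38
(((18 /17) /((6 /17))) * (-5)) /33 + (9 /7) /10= -251 /770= -0.33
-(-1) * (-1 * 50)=-50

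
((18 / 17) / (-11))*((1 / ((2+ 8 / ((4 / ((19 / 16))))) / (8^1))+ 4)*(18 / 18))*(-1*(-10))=-432 / 77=-5.61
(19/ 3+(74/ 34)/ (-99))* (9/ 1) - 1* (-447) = 94211/ 187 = 503.80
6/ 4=3/ 2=1.50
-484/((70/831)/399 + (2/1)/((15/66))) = -57314070/1042099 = -55.00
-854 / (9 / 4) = -3416 / 9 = -379.56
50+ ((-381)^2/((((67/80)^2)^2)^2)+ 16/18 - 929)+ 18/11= 24075199874133132703789/40200700078107459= 598875.14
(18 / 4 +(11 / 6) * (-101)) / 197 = -542 / 591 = -0.92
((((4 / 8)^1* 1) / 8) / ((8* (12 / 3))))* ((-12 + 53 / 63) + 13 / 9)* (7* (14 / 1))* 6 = -357 / 32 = -11.16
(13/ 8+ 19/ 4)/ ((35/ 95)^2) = 18411/ 392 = 46.97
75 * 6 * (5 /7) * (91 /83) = 29250 /83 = 352.41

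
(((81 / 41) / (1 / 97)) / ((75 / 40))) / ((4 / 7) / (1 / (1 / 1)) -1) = -48888 / 205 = -238.48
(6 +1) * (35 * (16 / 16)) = 245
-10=-10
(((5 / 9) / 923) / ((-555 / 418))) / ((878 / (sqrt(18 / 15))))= -209 * sqrt(30) / 2023959015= -0.00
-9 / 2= -4.50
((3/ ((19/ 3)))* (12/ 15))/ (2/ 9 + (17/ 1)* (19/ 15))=324/ 18601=0.02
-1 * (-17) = 17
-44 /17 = -2.59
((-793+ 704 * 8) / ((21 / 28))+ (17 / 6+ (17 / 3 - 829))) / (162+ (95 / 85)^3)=34.47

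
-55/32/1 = -55/32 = -1.72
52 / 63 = 0.83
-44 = -44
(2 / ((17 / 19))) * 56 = 2128 / 17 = 125.18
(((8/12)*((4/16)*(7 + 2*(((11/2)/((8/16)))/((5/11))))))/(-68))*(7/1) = -1939/2040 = -0.95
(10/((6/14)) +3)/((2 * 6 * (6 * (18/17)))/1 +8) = 1343/4296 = 0.31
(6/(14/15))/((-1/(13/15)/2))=-78/7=-11.14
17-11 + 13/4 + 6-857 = -841.75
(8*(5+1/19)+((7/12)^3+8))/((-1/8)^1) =-1596277/4104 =-388.96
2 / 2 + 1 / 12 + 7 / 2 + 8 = 151 / 12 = 12.58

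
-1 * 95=-95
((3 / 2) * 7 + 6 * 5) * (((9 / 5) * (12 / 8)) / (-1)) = -2187 / 20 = -109.35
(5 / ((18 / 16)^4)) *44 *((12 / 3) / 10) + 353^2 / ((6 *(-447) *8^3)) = 54904874087 / 1001051136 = 54.85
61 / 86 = 0.71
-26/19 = -1.37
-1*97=-97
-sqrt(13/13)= -1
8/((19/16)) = 128/19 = 6.74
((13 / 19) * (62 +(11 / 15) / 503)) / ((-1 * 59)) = -6081413 / 8457945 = -0.72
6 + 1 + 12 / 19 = 145 / 19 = 7.63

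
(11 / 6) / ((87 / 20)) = 110 / 261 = 0.42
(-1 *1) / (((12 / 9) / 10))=-15 / 2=-7.50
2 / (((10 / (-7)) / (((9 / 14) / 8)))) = -9 / 80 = -0.11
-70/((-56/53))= 265/4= 66.25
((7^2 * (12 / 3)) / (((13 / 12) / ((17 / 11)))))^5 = 102195363774477106151424 / 59797108943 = 1709035195529.14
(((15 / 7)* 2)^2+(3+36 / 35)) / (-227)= -5487 / 55615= -0.10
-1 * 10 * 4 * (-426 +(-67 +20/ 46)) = 19702.61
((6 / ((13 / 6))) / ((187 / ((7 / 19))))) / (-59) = -0.00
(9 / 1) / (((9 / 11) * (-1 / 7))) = -77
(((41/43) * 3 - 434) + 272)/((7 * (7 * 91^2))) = -6843/17448067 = -0.00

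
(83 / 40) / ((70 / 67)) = 5561 / 2800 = 1.99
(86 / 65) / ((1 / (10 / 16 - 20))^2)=206615 / 416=496.67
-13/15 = -0.87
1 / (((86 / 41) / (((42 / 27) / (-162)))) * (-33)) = 287 / 2068902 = 0.00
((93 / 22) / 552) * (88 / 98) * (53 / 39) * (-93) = -50933 / 58604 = -0.87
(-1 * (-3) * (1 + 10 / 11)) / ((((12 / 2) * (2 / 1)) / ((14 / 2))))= 147 / 44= 3.34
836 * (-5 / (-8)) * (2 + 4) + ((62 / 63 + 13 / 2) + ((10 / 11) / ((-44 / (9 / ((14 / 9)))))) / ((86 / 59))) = 8240358781 / 2622312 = 3142.40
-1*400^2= -160000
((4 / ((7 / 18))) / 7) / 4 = 18 / 49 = 0.37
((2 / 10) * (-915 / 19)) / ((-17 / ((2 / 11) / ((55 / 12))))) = 4392 / 195415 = 0.02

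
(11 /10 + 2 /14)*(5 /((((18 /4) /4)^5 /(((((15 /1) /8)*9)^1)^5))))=66065625 /14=4718973.21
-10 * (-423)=4230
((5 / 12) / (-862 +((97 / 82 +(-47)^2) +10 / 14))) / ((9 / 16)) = 11480 / 20905209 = 0.00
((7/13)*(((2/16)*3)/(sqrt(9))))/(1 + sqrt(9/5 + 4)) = -35/2496 + 7*sqrt(145)/2496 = 0.02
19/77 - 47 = -3600/77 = -46.75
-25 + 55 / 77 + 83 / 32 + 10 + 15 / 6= -2059 / 224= -9.19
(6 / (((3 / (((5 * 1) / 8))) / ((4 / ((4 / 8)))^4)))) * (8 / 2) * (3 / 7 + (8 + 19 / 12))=4305920 / 21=205043.81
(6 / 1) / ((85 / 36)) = 216 / 85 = 2.54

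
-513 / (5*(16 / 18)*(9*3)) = -171 / 40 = -4.28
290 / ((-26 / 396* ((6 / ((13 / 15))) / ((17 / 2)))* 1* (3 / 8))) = -43384 / 3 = -14461.33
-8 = -8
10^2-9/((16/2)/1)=791/8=98.88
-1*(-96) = 96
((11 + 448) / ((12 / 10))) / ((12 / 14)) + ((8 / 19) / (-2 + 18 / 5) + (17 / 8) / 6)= 446.87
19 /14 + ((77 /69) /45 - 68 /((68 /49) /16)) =-782.62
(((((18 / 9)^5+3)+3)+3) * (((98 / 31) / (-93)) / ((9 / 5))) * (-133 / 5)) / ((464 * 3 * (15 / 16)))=534394 / 33860835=0.02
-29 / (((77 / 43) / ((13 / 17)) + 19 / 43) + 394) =-16211 / 221802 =-0.07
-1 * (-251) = 251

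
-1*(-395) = 395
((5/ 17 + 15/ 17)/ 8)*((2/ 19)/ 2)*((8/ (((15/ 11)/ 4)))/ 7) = 176/ 6783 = 0.03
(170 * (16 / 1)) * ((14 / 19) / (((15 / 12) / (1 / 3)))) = 30464 / 57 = 534.46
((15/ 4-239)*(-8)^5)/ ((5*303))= 7708672/ 1515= 5088.23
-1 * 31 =-31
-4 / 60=-1 / 15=-0.07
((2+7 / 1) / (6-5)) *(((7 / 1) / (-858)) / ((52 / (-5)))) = 105 / 14872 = 0.01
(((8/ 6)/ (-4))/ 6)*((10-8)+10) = -2/ 3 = -0.67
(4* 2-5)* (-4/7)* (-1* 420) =720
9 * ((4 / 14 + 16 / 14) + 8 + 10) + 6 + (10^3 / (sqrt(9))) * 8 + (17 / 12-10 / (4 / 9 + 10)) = 11243837 / 3948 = 2847.98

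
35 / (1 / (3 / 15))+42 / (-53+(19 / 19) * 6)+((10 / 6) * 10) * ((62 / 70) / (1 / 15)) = 74859 / 329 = 227.53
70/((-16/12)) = -105/2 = -52.50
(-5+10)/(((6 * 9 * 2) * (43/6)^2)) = 5/5547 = 0.00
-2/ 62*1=-1/ 31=-0.03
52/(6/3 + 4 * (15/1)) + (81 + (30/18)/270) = 411025/5022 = 81.84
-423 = -423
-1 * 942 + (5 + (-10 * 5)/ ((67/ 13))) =-63429/ 67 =-946.70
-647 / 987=-0.66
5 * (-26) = -130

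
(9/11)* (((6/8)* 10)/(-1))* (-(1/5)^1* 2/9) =3/11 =0.27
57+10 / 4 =59.50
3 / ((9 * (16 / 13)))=13 / 48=0.27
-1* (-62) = 62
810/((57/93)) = 25110/19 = 1321.58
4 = 4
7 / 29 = 0.24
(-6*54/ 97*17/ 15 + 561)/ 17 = 15897/ 485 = 32.78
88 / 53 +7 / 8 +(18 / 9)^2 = 2771 / 424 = 6.54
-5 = -5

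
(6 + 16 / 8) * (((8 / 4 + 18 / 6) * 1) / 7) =40 / 7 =5.71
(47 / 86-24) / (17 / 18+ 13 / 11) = -199683 / 18103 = -11.03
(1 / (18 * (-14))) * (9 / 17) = -1 / 476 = -0.00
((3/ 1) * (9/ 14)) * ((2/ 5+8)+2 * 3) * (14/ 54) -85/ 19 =259/ 95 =2.73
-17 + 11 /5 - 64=-394 /5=-78.80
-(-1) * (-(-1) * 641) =641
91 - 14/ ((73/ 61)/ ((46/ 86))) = 266007/ 3139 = 84.74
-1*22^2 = -484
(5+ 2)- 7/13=84/13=6.46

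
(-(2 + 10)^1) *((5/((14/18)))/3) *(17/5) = -612/7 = -87.43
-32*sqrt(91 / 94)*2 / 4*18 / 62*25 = -1800*sqrt(8554) / 1457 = -114.26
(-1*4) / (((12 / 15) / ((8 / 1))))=-40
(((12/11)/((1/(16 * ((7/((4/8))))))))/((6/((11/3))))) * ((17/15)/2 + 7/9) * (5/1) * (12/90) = 54208/405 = 133.85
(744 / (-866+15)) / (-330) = 124 / 46805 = 0.00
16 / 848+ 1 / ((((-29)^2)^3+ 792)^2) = 353815725406236822 / 18752233446530548757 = 0.02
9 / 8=1.12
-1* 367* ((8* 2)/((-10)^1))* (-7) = -20552/5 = -4110.40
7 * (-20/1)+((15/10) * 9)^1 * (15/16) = -4075/32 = -127.34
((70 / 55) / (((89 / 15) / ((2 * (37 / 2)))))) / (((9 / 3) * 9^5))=2590 / 57808971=0.00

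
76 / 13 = 5.85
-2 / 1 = -2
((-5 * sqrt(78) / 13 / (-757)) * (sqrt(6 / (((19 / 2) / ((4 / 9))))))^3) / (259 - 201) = 160 * sqrt(494) / 309076287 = 0.00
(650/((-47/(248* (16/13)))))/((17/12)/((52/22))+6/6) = -61900800/23453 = -2639.36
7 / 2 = 3.50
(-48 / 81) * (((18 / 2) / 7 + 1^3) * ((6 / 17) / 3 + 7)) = -30976 / 3213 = -9.64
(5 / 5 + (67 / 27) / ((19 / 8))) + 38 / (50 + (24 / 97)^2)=338762660 / 120818169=2.80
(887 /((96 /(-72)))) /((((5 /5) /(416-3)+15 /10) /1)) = -1098993 /2482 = -442.79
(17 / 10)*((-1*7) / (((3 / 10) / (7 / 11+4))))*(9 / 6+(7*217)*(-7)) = 3910459 / 2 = 1955229.50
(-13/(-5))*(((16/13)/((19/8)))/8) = 16/95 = 0.17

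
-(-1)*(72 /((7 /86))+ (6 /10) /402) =4148647 /4690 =884.57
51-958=-907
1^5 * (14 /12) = 7 /6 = 1.17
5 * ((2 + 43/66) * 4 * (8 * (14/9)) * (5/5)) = 196000/297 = 659.93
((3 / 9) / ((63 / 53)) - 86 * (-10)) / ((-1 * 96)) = -8.96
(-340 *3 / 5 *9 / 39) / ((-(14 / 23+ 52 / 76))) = 267444 / 7345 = 36.41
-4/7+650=4546/7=649.43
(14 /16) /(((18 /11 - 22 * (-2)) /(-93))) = -7161 /4016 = -1.78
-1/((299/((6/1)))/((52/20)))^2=-0.00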